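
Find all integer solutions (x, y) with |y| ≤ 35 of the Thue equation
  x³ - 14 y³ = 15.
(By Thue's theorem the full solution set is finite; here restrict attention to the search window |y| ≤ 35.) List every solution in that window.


The equation is x³ - 14y³ = 15. For fixed y, x³ = 14·y³ + 15, so a solution requires the RHS to be a perfect cube.
Strategy: iterate y from -35 to 35, compute RHS = 14·y³ + 15, and check whether it is a (positive or negative) perfect cube.
Check small values of y:
  y = 0: RHS = 15 is not a perfect cube.
  y = 1: RHS = 29 is not a perfect cube.
  y = -1: RHS = 1 = (1)³ ⇒ x = 1 works.
  y = 2: RHS = 127 is not a perfect cube.
  y = -2: RHS = -97 is not a perfect cube.
  y = 3: RHS = 393 is not a perfect cube.
  y = -3: RHS = -363 is not a perfect cube.
Continuing the search up to |y| = 35 finds no further solutions beyond those listed.
Collected solutions: (1, -1).

Solutions (with |y| ≤ 35): (1, -1).


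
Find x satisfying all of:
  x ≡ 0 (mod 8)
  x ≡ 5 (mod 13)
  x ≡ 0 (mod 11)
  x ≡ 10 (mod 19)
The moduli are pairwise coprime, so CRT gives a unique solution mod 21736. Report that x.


Product of moduli M = 8 · 13 · 11 · 19 = 21736.
Merge one congruence at a time:
  Start: x ≡ 0 (mod 8).
  Combine with x ≡ 5 (mod 13); new modulus lcm = 104.
    Write x = 0 + 8·t and substitute into x ≡ 5 (mod 13): 8·t ≡ 5 − 0 = 5 (mod 13).
    The inverse of 8 mod 13 is 5 (since 8·5 = 40 = 3·13 + 1), so t ≡ 5·5 = 25 ≡ 12 (mod 13).
    Then x = 0 + 8·12 = 96, valid modulo lcm(8, 13) = 104: x ≡ 96 (mod 104).
  Combine with x ≡ 0 (mod 11); new modulus lcm = 1144.
    Write x = 96 + 104·t and substitute into x ≡ 0 (mod 11): 104·t ≡ 0 − 96 = -96 (mod 11).
    Reduce coefficients mod 11: 5·t ≡ 3 (mod 11).
    The inverse of 5 mod 11 is 9 (since 5·9 = 45 = 4·11 + 1), so t ≡ 9·3 = 27 ≡ 5 (mod 11).
    Then x = 96 + 104·5 = 616, valid modulo lcm(104, 11) = 1144: x ≡ 616 (mod 1144).
  Combine with x ≡ 10 (mod 19); new modulus lcm = 21736.
    Write x = 616 + 1144·t and substitute into x ≡ 10 (mod 19): 1144·t ≡ 10 − 616 = -606 (mod 19).
    Reduce coefficients mod 19: 4·t ≡ 2 (mod 19).
    The inverse of 4 mod 19 is 5 (since 4·5 = 20 = 1·19 + 1), so t ≡ 5·2 = 10 ≡ 10 (mod 19).
    Then x = 616 + 1144·10 = 12056, valid modulo lcm(1144, 19) = 21736: x ≡ 12056 (mod 21736).
Verify against each original: 12056 mod 8 = 0, 12056 mod 13 = 5, 12056 mod 11 = 0, 12056 mod 19 = 10.

x ≡ 12056 (mod 21736).


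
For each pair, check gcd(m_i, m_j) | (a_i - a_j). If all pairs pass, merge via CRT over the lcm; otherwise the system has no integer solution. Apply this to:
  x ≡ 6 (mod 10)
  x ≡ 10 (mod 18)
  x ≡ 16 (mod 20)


Moduli 10, 18, 20 are not pairwise coprime, so CRT works modulo lcm(m_i) when all pairwise compatibility conditions hold.
Pairwise compatibility: gcd(m_i, m_j) must divide a_i - a_j for every pair.
Merge one congruence at a time:
  Start: x ≡ 6 (mod 10).
  Combine with x ≡ 10 (mod 18): gcd(10, 18) = 2; 10 - 6 = 4, which IS divisible by 2, so compatible.
    Write x = 6 + 10·t and substitute into x ≡ 10 (mod 18): 10·t ≡ 10 − 6 = 4 (mod 18).
    Divide the congruence (and modulus) by g = 2: 5·t ≡ 2 (mod 9).
    The inverse of 5 mod 9 is 2 (since 5·2 = 10 = 1·9 + 1), so t ≡ 2·2 = 4 ≡ 4 (mod 9).
    Then x = 6 + 10·4 = 46, valid modulo lcm(10, 18) = 90: x ≡ 46 (mod 90).
  Combine with x ≡ 16 (mod 20): gcd(90, 20) = 10; 16 - 46 = -30, which IS divisible by 10, so compatible.
    Write x = 46 + 90·t and substitute into x ≡ 16 (mod 20): 90·t ≡ 16 − 46 = -30 (mod 20).
    Divide the congruence (and modulus) by g = 10: 9·t ≡ -3 (mod 2).
    Reduce coefficients mod 2: 1·t ≡ 1 (mod 2).
    So t ≡ 1 (mod 2).
    Then x = 46 + 90·1 = 136, valid modulo lcm(90, 20) = 180: x ≡ 136 (mod 180).
Verify: 136 mod 10 = 6, 136 mod 18 = 10, 136 mod 20 = 16.

x ≡ 136 (mod 180).


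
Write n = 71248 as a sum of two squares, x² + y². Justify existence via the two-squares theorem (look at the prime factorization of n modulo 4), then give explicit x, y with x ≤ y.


Step 1: Factor n = 71248 = 2^4 · 61 · 73.
Step 2: Check the mod-4 condition on each prime factor: 2 = 2 (special); 61 ≡ 1 (mod 4), exponent 1; 73 ≡ 1 (mod 4), exponent 1.
All primes ≡ 3 (mod 4) appear to even exponent (or don't appear), so by the two-squares theorem n IS expressible as a sum of two squares.
Step 3: Build a representation. Group n = k² · m with k = 4 and m = 61 · 73 = 4453 (a product of primes ≡ 1 (mod 4)); a representation of m scales to one of n via (k·x)² + (k·y)² = k²(x² + y²). Each prime p ≡ 1 (mod 4) is itself a sum of two squares; find a² by testing p − a² for a perfect square:
  61: 61 − 1² = 60, 61 − 2² = 57, 61 − 3² = 52, 61 − 4² = 45, 61 − 5² = 36 = 6² ⇒ 61 = 5² + 6².
  73: 73 − 1² = 72, 73 − 2² = 69, 73 − 3² = 64 = 8² ⇒ 73 = 3² + 8².
  Combine using the Brahmagupta–Fibonacci identity (a² + b²)(c² + d²) = (ac − bd)² + (ad + bc)² = (ac + bd)² + (ad − bc)²:
  61 · 73 = 4453: from (5² + 6²)(3² + 8²), take (5·3 − 6·8, 5·8 + 6·3) = (15 − 48, 40 + 18) = (-33, 58); dropping signs (only squares matter) gives (33, 58); check 33² + 58² = 1089 + 3364 = 4453 ✓.
  Scale by k = 4: (4·33, 4·58) = (132, 232).
Step 4: Order so x ≤ y and verify: 132² + 232² = 17424 + 53824 = 71248 = n. ✓

n = 71248 = 132² + 232² (one valid representation with x ≤ y).


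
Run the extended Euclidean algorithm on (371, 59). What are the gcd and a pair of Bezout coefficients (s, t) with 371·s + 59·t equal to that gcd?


Euclidean algorithm on (371, 59) — divide until remainder is 0:
  371 = 6 · 59 + 17
  59 = 3 · 17 + 8
  17 = 2 · 8 + 1
  8 = 8 · 1 + 0
gcd(371, 59) = 1.
Track Bezout coefficients alongside the remainders: start with r₀ = 371 = a·1 + b·0 (s = 1, t = 0) and r₁ = 59 = a·0 + b·1 (s = 0, t = 1); each new remainder r_{k+1} = r_{k-1} − q_k·r_k inherits s_{k+1} = s_{k-1} − q_k·s_k, t_{k+1} = t_{k-1} − q_k·t_k, so r_k = a·s_k + b·t_k at every step:
  q = 6: r = 17, s = 1 − 6·0 = 1, t = 0 − 6·1 = -6  (check: 371·1 + 59·(-6) = 17)
  q = 3: r = 8, s = 0 − 3·1 = -3, t = 1 − 3·(-6) = 19  (check: 371·(-3) + 59·19 = 8)
  q = 2: r = 1, s = 1 − 2·(-3) = 7, t = -6 − 2·19 = -44  (check: 371·7 + 59·(-44) = 1)
The row with r = 1 (the gcd) gives the Bezout coefficients s = 7, t = -44.
Result: 371 · (7) + 59 · (-44) = 1.

gcd(371, 59) = 1; s = 7, t = -44 (check: 371·7 + 59·(-44) = 1).


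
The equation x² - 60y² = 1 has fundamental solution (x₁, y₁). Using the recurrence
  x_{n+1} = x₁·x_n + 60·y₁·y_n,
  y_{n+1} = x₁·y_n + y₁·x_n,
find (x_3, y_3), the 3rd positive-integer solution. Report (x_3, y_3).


Step 1: Find the fundamental solution (x₁, y₁) of x² - 60y² = 1.
  Expand √60 as a continued fraction. a₀ = ⌊√60⌋ = 7; iterate m_{k+1} = d_k·a_k − m_k, d_{k+1} = (60 − m_{k+1}²)/d_k, a_{k+1} = ⌊(a₀ + m_{k+1})/d_{k+1}⌋ (starting m₀ = 0, d₀ = 1), with convergents p_k = a_k·p_{k-1} + p_{k-2}, q_k = a_k·q_{k-1} + q_{k-2} (p₋₁ = 1, q₋₁ = 0):
  k = 0: a₀ = 7; p₀/q₀ = 7/1; p₀² − 60·q₀² = 49 − 60 = -11.
  k = 1: m = 7, d = 11, a = ⌊(7 + 7)/11⌋ = 1; p/q = (1·7 + 1)/(1·1 + 0) = 8/1; p² − 60·q² = 64 − 60 = 4.
  k = 2: m = 4, d = 4, a = ⌊(7 + 4)/4⌋ = 2; p/q = (2·8 + 7)/(2·1 + 1) = 23/3; p² − 60·q² = 529 − 540 = -11.
  k = 3: m = 4, d = 11, a = ⌊(7 + 4)/11⌋ = 1; p/q = (1·23 + 8)/(1·3 + 1) = 31/4; p² − 60·q² = 961 − 960 = 1.
  The first convergent with p² − 60·q² = 1 gives the fundamental solution (x₁, y₁) = (31, 4).
Step 2: Apply the recurrence (x_{n+1}, y_{n+1}) = (x₁x_n + 60y₁y_n, x₁y_n + y₁x_n) repeatedly.
  From (x_1, y_1) = (31, 4): x_2 = 31·31 + 60·4·4 = 1921; y_2 = 31·4 + 4·31 = 248.
  From (x_2, y_2) = (1921, 248): x_3 = 31·1921 + 60·4·248 = 119071; y_3 = 31·248 + 4·1921 = 15372.
Step 3: Verify x_3² - 60·y_3² = 14177903041 - 14177903040 = 1 (should be 1). ✓

(x_1, y_1) = (31, 4); (x_3, y_3) = (119071, 15372).


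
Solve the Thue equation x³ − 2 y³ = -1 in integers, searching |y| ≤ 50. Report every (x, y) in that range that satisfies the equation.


The equation is x³ - 2y³ = -1. For fixed y, x³ = 2·y³ − 1, so a solution requires the RHS to be a perfect cube.
Strategy: iterate y from -50 to 50, compute RHS = 2·y³ − 1, and check whether it is a (positive or negative) perfect cube.
Check small values of y:
  y = 0: RHS = -1 = (-1)³ ⇒ x = -1 works.
  y = 1: RHS = 1 = (1)³ ⇒ x = 1 works.
  y = -1: RHS = -3 is not a perfect cube.
  y = 2: RHS = 15 is not a perfect cube.
  y = -2: RHS = -17 is not a perfect cube.
  y = 3: RHS = 53 is not a perfect cube.
  y = -3: RHS = -55 is not a perfect cube.
Continuing the search up to |y| = 50 finds no further solutions beyond those listed.
Collected solutions: (-1, 0), (1, 1).

Solutions (with |y| ≤ 50): (-1, 0), (1, 1).


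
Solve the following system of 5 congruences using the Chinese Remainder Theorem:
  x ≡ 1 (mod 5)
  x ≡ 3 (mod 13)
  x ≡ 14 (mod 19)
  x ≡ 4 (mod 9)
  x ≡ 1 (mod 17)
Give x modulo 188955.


Product of moduli M = 5 · 13 · 19 · 9 · 17 = 188955.
Merge one congruence at a time:
  Start: x ≡ 1 (mod 5).
  Combine with x ≡ 3 (mod 13); new modulus lcm = 65.
    Write x = 1 + 5·t and substitute into x ≡ 3 (mod 13): 5·t ≡ 3 − 1 = 2 (mod 13).
    The inverse of 5 mod 13 is 8 (since 5·8 = 40 = 3·13 + 1), so t ≡ 8·2 = 16 ≡ 3 (mod 13).
    Then x = 1 + 5·3 = 16, valid modulo lcm(5, 13) = 65: x ≡ 16 (mod 65).
  Combine with x ≡ 14 (mod 19); new modulus lcm = 1235.
    Write x = 16 + 65·t and substitute into x ≡ 14 (mod 19): 65·t ≡ 14 − 16 = -2 (mod 19).
    Reduce coefficients mod 19: 8·t ≡ 17 (mod 19).
    The inverse of 8 mod 19 is 12 (since 8·12 = 96 = 5·19 + 1), so t ≡ 12·17 = 204 ≡ 14 (mod 19).
    Then x = 16 + 65·14 = 926, valid modulo lcm(65, 19) = 1235: x ≡ 926 (mod 1235).
  Combine with x ≡ 4 (mod 9); new modulus lcm = 11115.
    Write x = 926 + 1235·t and substitute into x ≡ 4 (mod 9): 1235·t ≡ 4 − 926 = -922 (mod 9).
    Reduce coefficients mod 9: 2·t ≡ 5 (mod 9).
    The inverse of 2 mod 9 is 5 (since 2·5 = 10 = 1·9 + 1), so t ≡ 5·5 = 25 ≡ 7 (mod 9).
    Then x = 926 + 1235·7 = 9571, valid modulo lcm(1235, 9) = 11115: x ≡ 9571 (mod 11115).
  Combine with x ≡ 1 (mod 17); new modulus lcm = 188955.
    Write x = 9571 + 11115·t and substitute into x ≡ 1 (mod 17): 11115·t ≡ 1 − 9571 = -9570 (mod 17).
    Reduce coefficients mod 17: 14·t ≡ 1 (mod 17).
    The inverse of 14 mod 17 is 11 (since 14·11 = 154 = 9·17 + 1), so t ≡ 11·1 = 11 ≡ 11 (mod 17).
    Then x = 9571 + 11115·11 = 131836, valid modulo lcm(11115, 17) = 188955: x ≡ 131836 (mod 188955).
Verify against each original: 131836 mod 5 = 1, 131836 mod 13 = 3, 131836 mod 19 = 14, 131836 mod 9 = 4, 131836 mod 17 = 1.

x ≡ 131836 (mod 188955).


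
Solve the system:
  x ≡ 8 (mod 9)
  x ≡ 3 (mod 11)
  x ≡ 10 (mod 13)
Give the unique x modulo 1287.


Moduli 9, 11, 13 are pairwise coprime; by CRT there is a unique solution modulo M = 9 · 11 · 13 = 1287.
Solve pairwise, accumulating the modulus:
  Start with x ≡ 8 (mod 9).
  Combine with x ≡ 3 (mod 11): since gcd(9, 11) = 1, we get a unique residue mod 99.
    Write x = 8 + 9·t and substitute into x ≡ 3 (mod 11): 9·t ≡ 3 − 8 = -5 (mod 11).
    Reduce coefficients mod 11: 9·t ≡ 6 (mod 11).
    The inverse of 9 mod 11 is 5 (since 9·5 = 45 = 4·11 + 1), so t ≡ 5·6 = 30 ≡ 8 (mod 11).
    Then x = 8 + 9·8 = 80, valid modulo lcm(9, 11) = 99: x ≡ 80 (mod 99).
  Combine with x ≡ 10 (mod 13): since gcd(99, 13) = 1, we get a unique residue mod 1287.
    Write x = 80 + 99·t and substitute into x ≡ 10 (mod 13): 99·t ≡ 10 − 80 = -70 (mod 13).
    Reduce coefficients mod 13: 8·t ≡ 8 (mod 13).
    The inverse of 8 mod 13 is 5 (since 8·5 = 40 = 3·13 + 1), so t ≡ 5·8 = 40 ≡ 1 (mod 13).
    Then x = 80 + 99·1 = 179, valid modulo lcm(99, 13) = 1287: x ≡ 179 (mod 1287).
Verify: 179 mod 9 = 8 ✓, 179 mod 11 = 3 ✓, 179 mod 13 = 10 ✓.

x ≡ 179 (mod 1287).


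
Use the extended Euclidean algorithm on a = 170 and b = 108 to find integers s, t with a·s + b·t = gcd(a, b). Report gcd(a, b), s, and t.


Euclidean algorithm on (170, 108) — divide until remainder is 0:
  170 = 1 · 108 + 62
  108 = 1 · 62 + 46
  62 = 1 · 46 + 16
  46 = 2 · 16 + 14
  16 = 1 · 14 + 2
  14 = 7 · 2 + 0
gcd(170, 108) = 2.
Track Bezout coefficients alongside the remainders: start with r₀ = 170 = a·1 + b·0 (s = 1, t = 0) and r₁ = 108 = a·0 + b·1 (s = 0, t = 1); each new remainder r_{k+1} = r_{k-1} − q_k·r_k inherits s_{k+1} = s_{k-1} − q_k·s_k, t_{k+1} = t_{k-1} − q_k·t_k, so r_k = a·s_k + b·t_k at every step:
  q = 1: r = 62, s = 1 − 1·0 = 1, t = 0 − 1·1 = -1  (check: 170·1 + 108·(-1) = 62)
  q = 1: r = 46, s = 0 − 1·1 = -1, t = 1 − 1·(-1) = 2  (check: 170·(-1) + 108·2 = 46)
  q = 1: r = 16, s = 1 − 1·(-1) = 2, t = -1 − 1·2 = -3  (check: 170·2 + 108·(-3) = 16)
  q = 2: r = 14, s = -1 − 2·2 = -5, t = 2 − 2·(-3) = 8  (check: 170·(-5) + 108·8 = 14)
  q = 1: r = 2, s = 2 − 1·(-5) = 7, t = -3 − 1·8 = -11  (check: 170·7 + 108·(-11) = 2)
The row with r = 2 (the gcd) gives the Bezout coefficients s = 7, t = -11.
Result: 170 · (7) + 108 · (-11) = 2.

gcd(170, 108) = 2; s = 7, t = -11 (check: 170·7 + 108·(-11) = 2).


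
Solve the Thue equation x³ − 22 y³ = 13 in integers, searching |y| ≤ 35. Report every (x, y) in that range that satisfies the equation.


The equation is x³ - 22y³ = 13. For fixed y, x³ = 22·y³ + 13, so a solution requires the RHS to be a perfect cube.
Strategy: iterate y from -35 to 35, compute RHS = 22·y³ + 13, and check whether it is a (positive or negative) perfect cube.
Check small values of y:
  y = 0: RHS = 13 is not a perfect cube.
  y = 1: RHS = 35 is not a perfect cube.
  y = -1: RHS = -9 is not a perfect cube.
  y = 2: RHS = 189 is not a perfect cube.
  y = -2: RHS = -163 is not a perfect cube.
  y = 3: RHS = 607 is not a perfect cube.
  y = -3: RHS = -581 is not a perfect cube.
Continuing the search up to |y| = 35 finds no solutions either.
No (x, y) in the scanned range satisfies the equation.

No integer solutions with |y| ≤ 35.


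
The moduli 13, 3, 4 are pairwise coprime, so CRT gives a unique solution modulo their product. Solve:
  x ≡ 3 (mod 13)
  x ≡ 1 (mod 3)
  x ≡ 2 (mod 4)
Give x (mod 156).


Moduli 13, 3, 4 are pairwise coprime; by CRT there is a unique solution modulo M = 13 · 3 · 4 = 156.
Solve pairwise, accumulating the modulus:
  Start with x ≡ 3 (mod 13).
  Combine with x ≡ 1 (mod 3): since gcd(13, 3) = 1, we get a unique residue mod 39.
    Write x = 3 + 13·t and substitute into x ≡ 1 (mod 3): 13·t ≡ 1 − 3 = -2 (mod 3).
    Reduce coefficients mod 3: 1·t ≡ 1 (mod 3).
    So t ≡ 1 (mod 3).
    Then x = 3 + 13·1 = 16, valid modulo lcm(13, 3) = 39: x ≡ 16 (mod 39).
  Combine with x ≡ 2 (mod 4): since gcd(39, 4) = 1, we get a unique residue mod 156.
    Write x = 16 + 39·t and substitute into x ≡ 2 (mod 4): 39·t ≡ 2 − 16 = -14 (mod 4).
    Reduce coefficients mod 4: 3·t ≡ 2 (mod 4).
    The inverse of 3 mod 4 is 3 (since 3·3 = 9 = 2·4 + 1), so t ≡ 3·2 = 6 ≡ 2 (mod 4).
    Then x = 16 + 39·2 = 94, valid modulo lcm(39, 4) = 156: x ≡ 94 (mod 156).
Verify: 94 mod 13 = 3 ✓, 94 mod 3 = 1 ✓, 94 mod 4 = 2 ✓.

x ≡ 94 (mod 156).


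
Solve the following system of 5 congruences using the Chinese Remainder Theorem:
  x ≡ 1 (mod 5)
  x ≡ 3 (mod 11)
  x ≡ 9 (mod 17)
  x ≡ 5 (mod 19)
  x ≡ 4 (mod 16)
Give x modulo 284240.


Product of moduli M = 5 · 11 · 17 · 19 · 16 = 284240.
Merge one congruence at a time:
  Start: x ≡ 1 (mod 5).
  Combine with x ≡ 3 (mod 11); new modulus lcm = 55.
    Write x = 1 + 5·t and substitute into x ≡ 3 (mod 11): 5·t ≡ 3 − 1 = 2 (mod 11).
    The inverse of 5 mod 11 is 9 (since 5·9 = 45 = 4·11 + 1), so t ≡ 9·2 = 18 ≡ 7 (mod 11).
    Then x = 1 + 5·7 = 36, valid modulo lcm(5, 11) = 55: x ≡ 36 (mod 55).
  Combine with x ≡ 9 (mod 17); new modulus lcm = 935.
    Write x = 36 + 55·t and substitute into x ≡ 9 (mod 17): 55·t ≡ 9 − 36 = -27 (mod 17).
    Reduce coefficients mod 17: 4·t ≡ 7 (mod 17).
    The inverse of 4 mod 17 is 13 (since 4·13 = 52 = 3·17 + 1), so t ≡ 13·7 = 91 ≡ 6 (mod 17).
    Then x = 36 + 55·6 = 366, valid modulo lcm(55, 17) = 935: x ≡ 366 (mod 935).
  Combine with x ≡ 5 (mod 19); new modulus lcm = 17765.
    Write x = 366 + 935·t and substitute into x ≡ 5 (mod 19): 935·t ≡ 5 − 366 = -361 (mod 19).
    Reduce coefficients mod 19: 4·t ≡ 0 (mod 19).
    The inverse of 4 mod 19 is 5 (since 4·5 = 20 = 1·19 + 1), so t ≡ 5·0 = 0 ≡ 0 (mod 19).
    Then x = 366 + 935·0 = 366, valid modulo lcm(935, 19) = 17765: x ≡ 366 (mod 17765).
  Combine with x ≡ 4 (mod 16); new modulus lcm = 284240.
    Write x = 366 + 17765·t and substitute into x ≡ 4 (mod 16): 17765·t ≡ 4 − 366 = -362 (mod 16).
    Reduce coefficients mod 16: 5·t ≡ 6 (mod 16).
    The inverse of 5 mod 16 is 13 (since 5·13 = 65 = 4·16 + 1), so t ≡ 13·6 = 78 ≡ 14 (mod 16).
    Then x = 366 + 17765·14 = 249076, valid modulo lcm(17765, 16) = 284240: x ≡ 249076 (mod 284240).
Verify against each original: 249076 mod 5 = 1, 249076 mod 11 = 3, 249076 mod 17 = 9, 249076 mod 19 = 5, 249076 mod 16 = 4.

x ≡ 249076 (mod 284240).


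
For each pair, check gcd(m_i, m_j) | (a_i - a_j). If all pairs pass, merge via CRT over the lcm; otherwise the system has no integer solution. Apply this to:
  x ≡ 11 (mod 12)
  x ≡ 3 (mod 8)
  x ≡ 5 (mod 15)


Moduli 12, 8, 15 are not pairwise coprime, so CRT works modulo lcm(m_i) when all pairwise compatibility conditions hold.
Pairwise compatibility: gcd(m_i, m_j) must divide a_i - a_j for every pair.
Merge one congruence at a time:
  Start: x ≡ 11 (mod 12).
  Combine with x ≡ 3 (mod 8): gcd(12, 8) = 4; 3 - 11 = -8, which IS divisible by 4, so compatible.
    Write x = 11 + 12·t and substitute into x ≡ 3 (mod 8): 12·t ≡ 3 − 11 = -8 (mod 8).
    Divide the congruence (and modulus) by g = 4: 3·t ≡ -2 (mod 2).
    Reduce coefficients mod 2: 1·t ≡ 0 (mod 2).
    So t ≡ 0 (mod 2).
    Then x = 11 + 12·0 = 11, valid modulo lcm(12, 8) = 24: x ≡ 11 (mod 24).
  Combine with x ≡ 5 (mod 15): gcd(24, 15) = 3; 5 - 11 = -6, which IS divisible by 3, so compatible.
    Write x = 11 + 24·t and substitute into x ≡ 5 (mod 15): 24·t ≡ 5 − 11 = -6 (mod 15).
    Divide the congruence (and modulus) by g = 3: 8·t ≡ -2 (mod 5).
    Reduce coefficients mod 5: 3·t ≡ 3 (mod 5).
    The inverse of 3 mod 5 is 2 (since 3·2 = 6 = 1·5 + 1), so t ≡ 2·3 = 6 ≡ 1 (mod 5).
    Then x = 11 + 24·1 = 35, valid modulo lcm(24, 15) = 120: x ≡ 35 (mod 120).
Verify: 35 mod 12 = 11, 35 mod 8 = 3, 35 mod 15 = 5.

x ≡ 35 (mod 120).


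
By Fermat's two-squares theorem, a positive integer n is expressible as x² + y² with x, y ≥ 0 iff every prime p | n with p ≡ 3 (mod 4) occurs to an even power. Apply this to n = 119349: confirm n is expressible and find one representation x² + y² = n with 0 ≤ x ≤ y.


Step 1: Factor n = 119349 = 3^2 · 89 · 149.
Step 2: Check the mod-4 condition on each prime factor: 3 ≡ 3 (mod 4), exponent 2 (must be even); 89 ≡ 1 (mod 4), exponent 1; 149 ≡ 1 (mod 4), exponent 1.
All primes ≡ 3 (mod 4) appear to even exponent (or don't appear), so by the two-squares theorem n IS expressible as a sum of two squares.
Step 3: Build a representation. Group n = k² · m with k = 3 and m = 89 · 149 = 13261 (a product of primes ≡ 1 (mod 4)); a representation of m scales to one of n via (k·x)² + (k·y)² = k²(x² + y²). Each prime p ≡ 1 (mod 4) is itself a sum of two squares; find a² by testing p − a² for a perfect square:
  89: 89 − 1² = 88, 89 − 2² = 85, 89 − 3² = 80, 89 − 4² = 73, 89 − 5² = 64 = 8² ⇒ 89 = 5² + 8².
  149: 149 − 1² = 148, 149 − 2² = 145, 149 − 3² = 140, 149 − 4² = 133, 149 − 5² = 124, 149 − 6² = 113, 149 − 7² = 100 = 10² ⇒ 149 = 7² + 10².
  Combine using the Brahmagupta–Fibonacci identity (a² + b²)(c² + d²) = (ac − bd)² + (ad + bc)² = (ac + bd)² + (ad − bc)²:
  89 · 149 = 13261: from (5² + 8²)(7² + 10²), take (5·7 − 8·10, 5·10 + 8·7) = (35 − 80, 50 + 56) = (-45, 106); dropping signs (only squares matter) gives (45, 106); check 45² + 106² = 2025 + 11236 = 13261 ✓.
  Scale by k = 3: (3·45, 3·106) = (135, 318).
Step 4: Order so x ≤ y and verify: 135² + 318² = 18225 + 101124 = 119349 = n. ✓

n = 119349 = 135² + 318² (one valid representation with x ≤ y).


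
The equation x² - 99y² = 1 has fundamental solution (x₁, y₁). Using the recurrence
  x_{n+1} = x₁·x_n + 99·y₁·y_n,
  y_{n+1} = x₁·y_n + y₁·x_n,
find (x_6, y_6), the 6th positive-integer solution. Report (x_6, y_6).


Step 1: Find the fundamental solution (x₁, y₁) of x² - 99y² = 1.
  Expand √99 as a continued fraction. a₀ = ⌊√99⌋ = 9; iterate m_{k+1} = d_k·a_k − m_k, d_{k+1} = (99 − m_{k+1}²)/d_k, a_{k+1} = ⌊(a₀ + m_{k+1})/d_{k+1}⌋ (starting m₀ = 0, d₀ = 1), with convergents p_k = a_k·p_{k-1} + p_{k-2}, q_k = a_k·q_{k-1} + q_{k-2} (p₋₁ = 1, q₋₁ = 0):
  k = 0: a₀ = 9; p₀/q₀ = 9/1; p₀² − 99·q₀² = 81 − 99 = -18.
  k = 1: m = 9, d = 18, a = ⌊(9 + 9)/18⌋ = 1; p/q = (1·9 + 1)/(1·1 + 0) = 10/1; p² − 99·q² = 100 − 99 = 1.
  The first convergent with p² − 99·q² = 1 gives the fundamental solution (x₁, y₁) = (10, 1).
Step 2: Apply the recurrence (x_{n+1}, y_{n+1}) = (x₁x_n + 99y₁y_n, x₁y_n + y₁x_n) repeatedly.
  From (x_1, y_1) = (10, 1): x_2 = 10·10 + 99·1·1 = 199; y_2 = 10·1 + 1·10 = 20.
  From (x_2, y_2) = (199, 20): x_3 = 10·199 + 99·1·20 = 3970; y_3 = 10·20 + 1·199 = 399.
  From (x_3, y_3) = (3970, 399): x_4 = 10·3970 + 99·1·399 = 79201; y_4 = 10·399 + 1·3970 = 7960.
  From (x_4, y_4) = (79201, 7960): x_5 = 10·79201 + 99·1·7960 = 1580050; y_5 = 10·7960 + 1·79201 = 158801.
  From (x_5, y_5) = (1580050, 158801): x_6 = 10·1580050 + 99·1·158801 = 31521799; y_6 = 10·158801 + 1·1580050 = 3168060.
Step 3: Verify x_6² - 99·y_6² = 993623812196401 - 993623812196400 = 1 (should be 1). ✓

(x_1, y_1) = (10, 1); (x_6, y_6) = (31521799, 3168060).


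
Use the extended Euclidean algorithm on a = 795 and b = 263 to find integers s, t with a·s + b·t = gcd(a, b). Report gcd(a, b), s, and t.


Euclidean algorithm on (795, 263) — divide until remainder is 0:
  795 = 3 · 263 + 6
  263 = 43 · 6 + 5
  6 = 1 · 5 + 1
  5 = 5 · 1 + 0
gcd(795, 263) = 1.
Track Bezout coefficients alongside the remainders: start with r₀ = 795 = a·1 + b·0 (s = 1, t = 0) and r₁ = 263 = a·0 + b·1 (s = 0, t = 1); each new remainder r_{k+1} = r_{k-1} − q_k·r_k inherits s_{k+1} = s_{k-1} − q_k·s_k, t_{k+1} = t_{k-1} − q_k·t_k, so r_k = a·s_k + b·t_k at every step:
  q = 3: r = 6, s = 1 − 3·0 = 1, t = 0 − 3·1 = -3  (check: 795·1 + 263·(-3) = 6)
  q = 43: r = 5, s = 0 − 43·1 = -43, t = 1 − 43·(-3) = 130  (check: 795·(-43) + 263·130 = 5)
  q = 1: r = 1, s = 1 − 1·(-43) = 44, t = -3 − 1·130 = -133  (check: 795·44 + 263·(-133) = 1)
The row with r = 1 (the gcd) gives the Bezout coefficients s = 44, t = -133.
Result: 795 · (44) + 263 · (-133) = 1.

gcd(795, 263) = 1; s = 44, t = -133 (check: 795·44 + 263·(-133) = 1).


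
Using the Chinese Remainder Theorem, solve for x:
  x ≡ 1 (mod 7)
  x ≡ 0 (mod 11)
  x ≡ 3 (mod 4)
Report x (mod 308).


Moduli 7, 11, 4 are pairwise coprime; by CRT there is a unique solution modulo M = 7 · 11 · 4 = 308.
Solve pairwise, accumulating the modulus:
  Start with x ≡ 1 (mod 7).
  Combine with x ≡ 0 (mod 11): since gcd(7, 11) = 1, we get a unique residue mod 77.
    Write x = 1 + 7·t and substitute into x ≡ 0 (mod 11): 7·t ≡ 0 − 1 = -1 (mod 11).
    Reduce coefficients mod 11: 7·t ≡ 10 (mod 11).
    The inverse of 7 mod 11 is 8 (since 7·8 = 56 = 5·11 + 1), so t ≡ 8·10 = 80 ≡ 3 (mod 11).
    Then x = 1 + 7·3 = 22, valid modulo lcm(7, 11) = 77: x ≡ 22 (mod 77).
  Combine with x ≡ 3 (mod 4): since gcd(77, 4) = 1, we get a unique residue mod 308.
    Write x = 22 + 77·t and substitute into x ≡ 3 (mod 4): 77·t ≡ 3 − 22 = -19 (mod 4).
    Reduce coefficients mod 4: 1·t ≡ 1 (mod 4).
    So t ≡ 1 (mod 4).
    Then x = 22 + 77·1 = 99, valid modulo lcm(77, 4) = 308: x ≡ 99 (mod 308).
Verify: 99 mod 7 = 1 ✓, 99 mod 11 = 0 ✓, 99 mod 4 = 3 ✓.

x ≡ 99 (mod 308).


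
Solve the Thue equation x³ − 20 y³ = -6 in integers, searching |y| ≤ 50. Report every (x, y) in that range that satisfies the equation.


The equation is x³ - 20y³ = -6. For fixed y, x³ = 20·y³ − 6, so a solution requires the RHS to be a perfect cube.
Strategy: iterate y from -50 to 50, compute RHS = 20·y³ − 6, and check whether it is a (positive or negative) perfect cube.
Check small values of y:
  y = 0: RHS = -6 is not a perfect cube.
  y = 1: RHS = 14 is not a perfect cube.
  y = -1: RHS = -26 is not a perfect cube.
  y = 2: RHS = 154 is not a perfect cube.
  y = -2: RHS = -166 is not a perfect cube.
  y = 3: RHS = 534 is not a perfect cube.
  y = -3: RHS = -546 is not a perfect cube.
Continuing the search up to |y| = 50 finds no solutions either.
No (x, y) in the scanned range satisfies the equation.

No integer solutions with |y| ≤ 50.


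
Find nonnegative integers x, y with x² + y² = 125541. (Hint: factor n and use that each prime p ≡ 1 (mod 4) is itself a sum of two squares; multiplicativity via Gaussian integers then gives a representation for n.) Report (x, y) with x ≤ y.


Step 1: Factor n = 125541 = 3^2 · 13 · 29 · 37.
Step 2: Check the mod-4 condition on each prime factor: 3 ≡ 3 (mod 4), exponent 2 (must be even); 13 ≡ 1 (mod 4), exponent 1; 29 ≡ 1 (mod 4), exponent 1; 37 ≡ 1 (mod 4), exponent 1.
All primes ≡ 3 (mod 4) appear to even exponent (or don't appear), so by the two-squares theorem n IS expressible as a sum of two squares.
Step 3: Build a representation. Group n = k² · m with k = 3 and m = 13 · 29 · 37 = 13949 (a product of primes ≡ 1 (mod 4)); a representation of m scales to one of n via (k·x)² + (k·y)² = k²(x² + y²). Each prime p ≡ 1 (mod 4) is itself a sum of two squares; find a² by testing p − a² for a perfect square:
  13: 13 − 1² = 12, 13 − 2² = 9 = 3² ⇒ 13 = 2² + 3².
  29: 29 − 1² = 28, 29 − 2² = 25 = 5² ⇒ 29 = 2² + 5².
  37: 37 − 1² = 36 = 6² ⇒ 37 = 1² + 6².
  Combine using the Brahmagupta–Fibonacci identity (a² + b²)(c² + d²) = (ac − bd)² + (ad + bc)² = (ac + bd)² + (ad − bc)²:
  13 · 29 = 377: from (2² + 3²)(2² + 5²), take (2·2 − 3·5, 2·5 + 3·2) = (4 − 15, 10 + 6) = (-11, 16); dropping signs (only squares matter) gives (11, 16); check 11² + 16² = 121 + 256 = 377 ✓.
  377 · 37 = 13949: from (11² + 16²)(1² + 6²), take (11·1 − 16·6, 11·6 + 16·1) = (11 − 96, 66 + 16) = (-85, 82); dropping signs (only squares matter) gives (85, 82); check 85² + 82² = 7225 + 6724 = 13949 ✓.
  Scale by k = 3: (3·85, 3·82) = (255, 246).
Step 4: Order so x ≤ y and verify: 246² + 255² = 60516 + 65025 = 125541 = n. ✓

n = 125541 = 246² + 255² (one valid representation with x ≤ y).


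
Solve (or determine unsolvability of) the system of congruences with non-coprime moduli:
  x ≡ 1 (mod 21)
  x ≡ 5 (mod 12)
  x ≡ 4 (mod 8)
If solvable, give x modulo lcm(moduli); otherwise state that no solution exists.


Moduli 21, 12, 8 are not pairwise coprime, so CRT works modulo lcm(m_i) when all pairwise compatibility conditions hold.
Pairwise compatibility: gcd(m_i, m_j) must divide a_i - a_j for every pair.
Merge one congruence at a time:
  Start: x ≡ 1 (mod 21).
  Combine with x ≡ 5 (mod 12): gcd(21, 12) = 3, and 5 - 1 = 4 is NOT divisible by 3.
    ⇒ system is inconsistent (no integer solution).

No solution (the system is inconsistent).


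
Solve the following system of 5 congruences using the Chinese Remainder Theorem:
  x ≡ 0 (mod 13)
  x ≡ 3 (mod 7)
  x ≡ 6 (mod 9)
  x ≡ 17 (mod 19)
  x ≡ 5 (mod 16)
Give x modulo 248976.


Product of moduli M = 13 · 7 · 9 · 19 · 16 = 248976.
Merge one congruence at a time:
  Start: x ≡ 0 (mod 13).
  Combine with x ≡ 3 (mod 7); new modulus lcm = 91.
    Write x = 0 + 13·t and substitute into x ≡ 3 (mod 7): 13·t ≡ 3 − 0 = 3 (mod 7).
    Reduce coefficients mod 7: 6·t ≡ 3 (mod 7).
    The inverse of 6 mod 7 is 6 (since 6·6 = 36 = 5·7 + 1), so t ≡ 6·3 = 18 ≡ 4 (mod 7).
    Then x = 0 + 13·4 = 52, valid modulo lcm(13, 7) = 91: x ≡ 52 (mod 91).
  Combine with x ≡ 6 (mod 9); new modulus lcm = 819.
    Write x = 52 + 91·t and substitute into x ≡ 6 (mod 9): 91·t ≡ 6 − 52 = -46 (mod 9).
    Reduce coefficients mod 9: 1·t ≡ 8 (mod 9).
    So t ≡ 8 (mod 9).
    Then x = 52 + 91·8 = 780, valid modulo lcm(91, 9) = 819: x ≡ 780 (mod 819).
  Combine with x ≡ 17 (mod 19); new modulus lcm = 15561.
    Write x = 780 + 819·t and substitute into x ≡ 17 (mod 19): 819·t ≡ 17 − 780 = -763 (mod 19).
    Reduce coefficients mod 19: 2·t ≡ 16 (mod 19).
    The inverse of 2 mod 19 is 10 (since 2·10 = 20 = 1·19 + 1), so t ≡ 10·16 = 160 ≡ 8 (mod 19).
    Then x = 780 + 819·8 = 7332, valid modulo lcm(819, 19) = 15561: x ≡ 7332 (mod 15561).
  Combine with x ≡ 5 (mod 16); new modulus lcm = 248976.
    Write x = 7332 + 15561·t and substitute into x ≡ 5 (mod 16): 15561·t ≡ 5 − 7332 = -7327 (mod 16).
    Reduce coefficients mod 16: 9·t ≡ 1 (mod 16).
    The inverse of 9 mod 16 is 9 (since 9·9 = 81 = 5·16 + 1), so t ≡ 9·1 = 9 ≡ 9 (mod 16).
    Then x = 7332 + 15561·9 = 147381, valid modulo lcm(15561, 16) = 248976: x ≡ 147381 (mod 248976).
Verify against each original: 147381 mod 13 = 0, 147381 mod 7 = 3, 147381 mod 9 = 6, 147381 mod 19 = 17, 147381 mod 16 = 5.

x ≡ 147381 (mod 248976).


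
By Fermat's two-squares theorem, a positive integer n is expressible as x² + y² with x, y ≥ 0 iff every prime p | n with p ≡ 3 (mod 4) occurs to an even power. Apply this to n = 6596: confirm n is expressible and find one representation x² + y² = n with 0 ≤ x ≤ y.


Step 1: Factor n = 6596 = 2^2 · 17 · 97.
Step 2: Check the mod-4 condition on each prime factor: 2 = 2 (special); 17 ≡ 1 (mod 4), exponent 1; 97 ≡ 1 (mod 4), exponent 1.
All primes ≡ 3 (mod 4) appear to even exponent (or don't appear), so by the two-squares theorem n IS expressible as a sum of two squares.
Step 3: Build a representation. Group n = k² · m with k = 2 and m = 17 · 97 = 1649 (a product of primes ≡ 1 (mod 4)); a representation of m scales to one of n via (k·x)² + (k·y)² = k²(x² + y²). Each prime p ≡ 1 (mod 4) is itself a sum of two squares; find a² by testing p − a² for a perfect square:
  17: 17 − 1² = 16 = 4² ⇒ 17 = 1² + 4².
  97: 97 − 1² = 96, 97 − 2² = 93, 97 − 3² = 88, 97 − 4² = 81 = 9² ⇒ 97 = 4² + 9².
  Combine using the Brahmagupta–Fibonacci identity (a² + b²)(c² + d²) = (ac − bd)² + (ad + bc)² = (ac + bd)² + (ad − bc)²:
  17 · 97 = 1649: from (1² + 4²)(4² + 9²), take (1·4 − 4·9, 1·9 + 4·4) = (4 − 36, 9 + 16) = (-32, 25); dropping signs (only squares matter) gives (32, 25); check 32² + 25² = 1024 + 625 = 1649 ✓.
  Scale by k = 2: (2·32, 2·25) = (64, 50).
Step 4: Order so x ≤ y and verify: 50² + 64² = 2500 + 4096 = 6596 = n. ✓

n = 6596 = 50² + 64² (one valid representation with x ≤ y).


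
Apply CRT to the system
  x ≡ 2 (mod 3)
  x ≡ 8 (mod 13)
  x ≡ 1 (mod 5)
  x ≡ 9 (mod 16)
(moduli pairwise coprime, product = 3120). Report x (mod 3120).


Product of moduli M = 3 · 13 · 5 · 16 = 3120.
Merge one congruence at a time:
  Start: x ≡ 2 (mod 3).
  Combine with x ≡ 8 (mod 13); new modulus lcm = 39.
    Write x = 2 + 3·t and substitute into x ≡ 8 (mod 13): 3·t ≡ 8 − 2 = 6 (mod 13).
    The inverse of 3 mod 13 is 9 (since 3·9 = 27 = 2·13 + 1), so t ≡ 9·6 = 54 ≡ 2 (mod 13).
    Then x = 2 + 3·2 = 8, valid modulo lcm(3, 13) = 39: x ≡ 8 (mod 39).
  Combine with x ≡ 1 (mod 5); new modulus lcm = 195.
    Write x = 8 + 39·t and substitute into x ≡ 1 (mod 5): 39·t ≡ 1 − 8 = -7 (mod 5).
    Reduce coefficients mod 5: 4·t ≡ 3 (mod 5).
    The inverse of 4 mod 5 is 4 (since 4·4 = 16 = 3·5 + 1), so t ≡ 4·3 = 12 ≡ 2 (mod 5).
    Then x = 8 + 39·2 = 86, valid modulo lcm(39, 5) = 195: x ≡ 86 (mod 195).
  Combine with x ≡ 9 (mod 16); new modulus lcm = 3120.
    Write x = 86 + 195·t and substitute into x ≡ 9 (mod 16): 195·t ≡ 9 − 86 = -77 (mod 16).
    Reduce coefficients mod 16: 3·t ≡ 3 (mod 16).
    The inverse of 3 mod 16 is 11 (since 3·11 = 33 = 2·16 + 1), so t ≡ 11·3 = 33 ≡ 1 (mod 16).
    Then x = 86 + 195·1 = 281, valid modulo lcm(195, 16) = 3120: x ≡ 281 (mod 3120).
Verify against each original: 281 mod 3 = 2, 281 mod 13 = 8, 281 mod 5 = 1, 281 mod 16 = 9.

x ≡ 281 (mod 3120).


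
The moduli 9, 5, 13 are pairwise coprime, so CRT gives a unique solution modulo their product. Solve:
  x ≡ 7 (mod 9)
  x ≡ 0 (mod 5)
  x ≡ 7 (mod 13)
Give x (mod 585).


Moduli 9, 5, 13 are pairwise coprime; by CRT there is a unique solution modulo M = 9 · 5 · 13 = 585.
Solve pairwise, accumulating the modulus:
  Start with x ≡ 7 (mod 9).
  Combine with x ≡ 0 (mod 5): since gcd(9, 5) = 1, we get a unique residue mod 45.
    Write x = 7 + 9·t and substitute into x ≡ 0 (mod 5): 9·t ≡ 0 − 7 = -7 (mod 5).
    Reduce coefficients mod 5: 4·t ≡ 3 (mod 5).
    The inverse of 4 mod 5 is 4 (since 4·4 = 16 = 3·5 + 1), so t ≡ 4·3 = 12 ≡ 2 (mod 5).
    Then x = 7 + 9·2 = 25, valid modulo lcm(9, 5) = 45: x ≡ 25 (mod 45).
  Combine with x ≡ 7 (mod 13): since gcd(45, 13) = 1, we get a unique residue mod 585.
    Write x = 25 + 45·t and substitute into x ≡ 7 (mod 13): 45·t ≡ 7 − 25 = -18 (mod 13).
    Reduce coefficients mod 13: 6·t ≡ 8 (mod 13).
    The inverse of 6 mod 13 is 11 (since 6·11 = 66 = 5·13 + 1), so t ≡ 11·8 = 88 ≡ 10 (mod 13).
    Then x = 25 + 45·10 = 475, valid modulo lcm(45, 13) = 585: x ≡ 475 (mod 585).
Verify: 475 mod 9 = 7 ✓, 475 mod 5 = 0 ✓, 475 mod 13 = 7 ✓.

x ≡ 475 (mod 585).


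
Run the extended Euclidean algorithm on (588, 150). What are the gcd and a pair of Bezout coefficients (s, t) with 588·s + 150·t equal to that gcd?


Euclidean algorithm on (588, 150) — divide until remainder is 0:
  588 = 3 · 150 + 138
  150 = 1 · 138 + 12
  138 = 11 · 12 + 6
  12 = 2 · 6 + 0
gcd(588, 150) = 6.
Track Bezout coefficients alongside the remainders: start with r₀ = 588 = a·1 + b·0 (s = 1, t = 0) and r₁ = 150 = a·0 + b·1 (s = 0, t = 1); each new remainder r_{k+1} = r_{k-1} − q_k·r_k inherits s_{k+1} = s_{k-1} − q_k·s_k, t_{k+1} = t_{k-1} − q_k·t_k, so r_k = a·s_k + b·t_k at every step:
  q = 3: r = 138, s = 1 − 3·0 = 1, t = 0 − 3·1 = -3  (check: 588·1 + 150·(-3) = 138)
  q = 1: r = 12, s = 0 − 1·1 = -1, t = 1 − 1·(-3) = 4  (check: 588·(-1) + 150·4 = 12)
  q = 11: r = 6, s = 1 − 11·(-1) = 12, t = -3 − 11·4 = -47  (check: 588·12 + 150·(-47) = 6)
The row with r = 6 (the gcd) gives the Bezout coefficients s = 12, t = -47.
Result: 588 · (12) + 150 · (-47) = 6.

gcd(588, 150) = 6; s = 12, t = -47 (check: 588·12 + 150·(-47) = 6).


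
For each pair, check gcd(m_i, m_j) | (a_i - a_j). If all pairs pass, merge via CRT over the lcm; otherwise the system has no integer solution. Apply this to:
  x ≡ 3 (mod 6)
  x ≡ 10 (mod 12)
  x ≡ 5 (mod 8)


Moduli 6, 12, 8 are not pairwise coprime, so CRT works modulo lcm(m_i) when all pairwise compatibility conditions hold.
Pairwise compatibility: gcd(m_i, m_j) must divide a_i - a_j for every pair.
Merge one congruence at a time:
  Start: x ≡ 3 (mod 6).
  Combine with x ≡ 10 (mod 12): gcd(6, 12) = 6, and 10 - 3 = 7 is NOT divisible by 6.
    ⇒ system is inconsistent (no integer solution).

No solution (the system is inconsistent).


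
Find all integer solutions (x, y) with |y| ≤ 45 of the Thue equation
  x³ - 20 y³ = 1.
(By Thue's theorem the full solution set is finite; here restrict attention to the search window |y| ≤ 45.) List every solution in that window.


The equation is x³ - 20y³ = 1. For fixed y, x³ = 20·y³ + 1, so a solution requires the RHS to be a perfect cube.
Strategy: iterate y from -45 to 45, compute RHS = 20·y³ + 1, and check whether it is a (positive or negative) perfect cube.
Check small values of y:
  y = 0: RHS = 1 = (1)³ ⇒ x = 1 works.
  y = 1: RHS = 21 is not a perfect cube.
  y = -1: RHS = -19 is not a perfect cube.
  y = 2: RHS = 161 is not a perfect cube.
  y = -2: RHS = -159 is not a perfect cube.
  y = 3: RHS = 541 is not a perfect cube.
  y = -3: RHS = -539 is not a perfect cube.
Continuing, at y = -7: RHS = -6859 = (-19)³ ⇒ x = -19 works.
Searching the remaining y in |y| ≤ 45 finds no further solutions.
Collected solutions: (1, 0), (-19, -7).

Solutions (with |y| ≤ 45): (1, 0), (-19, -7).


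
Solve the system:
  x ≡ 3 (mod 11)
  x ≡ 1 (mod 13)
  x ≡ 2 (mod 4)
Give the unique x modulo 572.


Moduli 11, 13, 4 are pairwise coprime; by CRT there is a unique solution modulo M = 11 · 13 · 4 = 572.
Solve pairwise, accumulating the modulus:
  Start with x ≡ 3 (mod 11).
  Combine with x ≡ 1 (mod 13): since gcd(11, 13) = 1, we get a unique residue mod 143.
    Write x = 3 + 11·t and substitute into x ≡ 1 (mod 13): 11·t ≡ 1 − 3 = -2 (mod 13).
    Reduce coefficients mod 13: 11·t ≡ 11 (mod 13).
    The inverse of 11 mod 13 is 6 (since 11·6 = 66 = 5·13 + 1), so t ≡ 6·11 = 66 ≡ 1 (mod 13).
    Then x = 3 + 11·1 = 14, valid modulo lcm(11, 13) = 143: x ≡ 14 (mod 143).
  Combine with x ≡ 2 (mod 4): since gcd(143, 4) = 1, we get a unique residue mod 572.
    Write x = 14 + 143·t and substitute into x ≡ 2 (mod 4): 143·t ≡ 2 − 14 = -12 (mod 4).
    Reduce coefficients mod 4: 3·t ≡ 0 (mod 4).
    The inverse of 3 mod 4 is 3 (since 3·3 = 9 = 2·4 + 1), so t ≡ 3·0 = 0 ≡ 0 (mod 4).
    Then x = 14 + 143·0 = 14, valid modulo lcm(143, 4) = 572: x ≡ 14 (mod 572).
Verify: 14 mod 11 = 3 ✓, 14 mod 13 = 1 ✓, 14 mod 4 = 2 ✓.

x ≡ 14 (mod 572).


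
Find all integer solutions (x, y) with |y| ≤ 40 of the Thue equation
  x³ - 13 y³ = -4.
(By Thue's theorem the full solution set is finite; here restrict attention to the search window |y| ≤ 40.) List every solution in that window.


The equation is x³ - 13y³ = -4. For fixed y, x³ = 13·y³ − 4, so a solution requires the RHS to be a perfect cube.
Strategy: iterate y from -40 to 40, compute RHS = 13·y³ − 4, and check whether it is a (positive or negative) perfect cube.
Check small values of y:
  y = 0: RHS = -4 is not a perfect cube.
  y = 1: RHS = 9 is not a perfect cube.
  y = -1: RHS = -17 is not a perfect cube.
  y = 2: RHS = 100 is not a perfect cube.
  y = -2: RHS = -108 is not a perfect cube.
  y = 3: RHS = 347 is not a perfect cube.
  y = -3: RHS = -355 is not a perfect cube.
Continuing the search up to |y| = 40 finds no solutions either.
No (x, y) in the scanned range satisfies the equation.

No integer solutions with |y| ≤ 40.


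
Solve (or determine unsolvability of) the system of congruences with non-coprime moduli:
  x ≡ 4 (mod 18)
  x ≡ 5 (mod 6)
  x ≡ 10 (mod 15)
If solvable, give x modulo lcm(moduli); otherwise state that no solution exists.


Moduli 18, 6, 15 are not pairwise coprime, so CRT works modulo lcm(m_i) when all pairwise compatibility conditions hold.
Pairwise compatibility: gcd(m_i, m_j) must divide a_i - a_j for every pair.
Merge one congruence at a time:
  Start: x ≡ 4 (mod 18).
  Combine with x ≡ 5 (mod 6): gcd(18, 6) = 6, and 5 - 4 = 1 is NOT divisible by 6.
    ⇒ system is inconsistent (no integer solution).

No solution (the system is inconsistent).


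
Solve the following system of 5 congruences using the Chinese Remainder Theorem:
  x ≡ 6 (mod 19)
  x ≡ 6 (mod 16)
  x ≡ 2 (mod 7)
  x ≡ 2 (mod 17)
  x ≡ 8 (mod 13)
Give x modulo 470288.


Product of moduli M = 19 · 16 · 7 · 17 · 13 = 470288.
Merge one congruence at a time:
  Start: x ≡ 6 (mod 19).
  Combine with x ≡ 6 (mod 16); new modulus lcm = 304.
    Write x = 6 + 19·t and substitute into x ≡ 6 (mod 16): 19·t ≡ 6 − 6 = 0 (mod 16).
    Reduce coefficients mod 16: 3·t ≡ 0 (mod 16).
    The inverse of 3 mod 16 is 11 (since 3·11 = 33 = 2·16 + 1), so t ≡ 11·0 = 0 ≡ 0 (mod 16).
    Then x = 6 + 19·0 = 6, valid modulo lcm(19, 16) = 304: x ≡ 6 (mod 304).
  Combine with x ≡ 2 (mod 7); new modulus lcm = 2128.
    Write x = 6 + 304·t and substitute into x ≡ 2 (mod 7): 304·t ≡ 2 − 6 = -4 (mod 7).
    Reduce coefficients mod 7: 3·t ≡ 3 (mod 7).
    The inverse of 3 mod 7 is 5 (since 3·5 = 15 = 2·7 + 1), so t ≡ 5·3 = 15 ≡ 1 (mod 7).
    Then x = 6 + 304·1 = 310, valid modulo lcm(304, 7) = 2128: x ≡ 310 (mod 2128).
  Combine with x ≡ 2 (mod 17); new modulus lcm = 36176.
    Write x = 310 + 2128·t and substitute into x ≡ 2 (mod 17): 2128·t ≡ 2 − 310 = -308 (mod 17).
    Reduce coefficients mod 17: 3·t ≡ 15 (mod 17).
    The inverse of 3 mod 17 is 6 (since 3·6 = 18 = 1·17 + 1), so t ≡ 6·15 = 90 ≡ 5 (mod 17).
    Then x = 310 + 2128·5 = 10950, valid modulo lcm(2128, 17) = 36176: x ≡ 10950 (mod 36176).
  Combine with x ≡ 8 (mod 13); new modulus lcm = 470288.
    Write x = 10950 + 36176·t and substitute into x ≡ 8 (mod 13): 36176·t ≡ 8 − 10950 = -10942 (mod 13).
    Reduce coefficients mod 13: 10·t ≡ 4 (mod 13).
    The inverse of 10 mod 13 is 4 (since 10·4 = 40 = 3·13 + 1), so t ≡ 4·4 = 16 ≡ 3 (mod 13).
    Then x = 10950 + 36176·3 = 119478, valid modulo lcm(36176, 13) = 470288: x ≡ 119478 (mod 470288).
Verify against each original: 119478 mod 19 = 6, 119478 mod 16 = 6, 119478 mod 7 = 2, 119478 mod 17 = 2, 119478 mod 13 = 8.

x ≡ 119478 (mod 470288).
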